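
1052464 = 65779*16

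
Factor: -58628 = -2^2*14657^1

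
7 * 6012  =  42084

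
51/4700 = 51/4700 =0.01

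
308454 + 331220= 639674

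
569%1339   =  569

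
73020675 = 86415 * 845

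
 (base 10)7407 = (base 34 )6DT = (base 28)9cf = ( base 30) 86R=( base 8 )16357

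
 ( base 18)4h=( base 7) 155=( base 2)1011001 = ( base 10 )89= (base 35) 2J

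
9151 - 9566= -415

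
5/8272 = 5/8272 =0.00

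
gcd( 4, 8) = 4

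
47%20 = 7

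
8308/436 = 2077/109 = 19.06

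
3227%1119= 989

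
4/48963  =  4/48963 = 0.00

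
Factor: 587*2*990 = 2^2 * 3^2*5^1*11^1 * 587^1= 1162260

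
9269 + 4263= 13532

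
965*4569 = 4409085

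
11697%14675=11697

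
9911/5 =9911/5 = 1982.20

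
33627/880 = 3057/80 = 38.21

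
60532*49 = 2966068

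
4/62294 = 2/31147 = 0.00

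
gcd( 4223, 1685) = 1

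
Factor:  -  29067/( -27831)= 9689/9277=9277^(-1)* 9689^1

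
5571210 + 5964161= 11535371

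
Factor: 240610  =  2^1 * 5^1*24061^1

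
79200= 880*90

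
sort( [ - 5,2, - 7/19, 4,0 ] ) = [ - 5,-7/19, 0 , 2,4]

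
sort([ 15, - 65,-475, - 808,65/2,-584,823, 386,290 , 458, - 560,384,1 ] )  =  [  -  808  , - 584, - 560, - 475 , - 65,1,15,65/2, 290,384,386,458, 823]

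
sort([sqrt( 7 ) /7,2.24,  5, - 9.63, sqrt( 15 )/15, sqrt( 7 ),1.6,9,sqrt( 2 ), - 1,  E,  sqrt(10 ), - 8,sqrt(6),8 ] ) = [ - 9.63, - 8, - 1,sqrt(15 )/15, sqrt (7 )/7,sqrt(2),1.6,2.24,sqrt(6),sqrt(7),E, sqrt(10 ),5,8,  9]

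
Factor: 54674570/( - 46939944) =  -  2^(-2)*3^ ( - 1)* 5^1*29^1*188533^1*1955831^ ( - 1) =-27337285/23469972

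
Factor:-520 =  - 2^3*5^1*13^1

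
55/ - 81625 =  - 1 + 16314/16325 = - 0.00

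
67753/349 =67753/349 =194.13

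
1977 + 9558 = 11535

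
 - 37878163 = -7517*5039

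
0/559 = 0=0.00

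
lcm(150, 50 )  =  150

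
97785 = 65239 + 32546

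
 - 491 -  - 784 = 293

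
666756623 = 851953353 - 185196730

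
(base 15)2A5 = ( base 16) 25D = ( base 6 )2445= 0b1001011101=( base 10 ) 605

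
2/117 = 2/117 = 0.02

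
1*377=377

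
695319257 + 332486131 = 1027805388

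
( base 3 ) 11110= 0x78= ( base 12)a0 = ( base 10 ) 120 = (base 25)4k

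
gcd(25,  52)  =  1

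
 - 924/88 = - 21/2= - 10.50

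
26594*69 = 1834986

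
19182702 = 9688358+9494344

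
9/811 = 9/811 = 0.01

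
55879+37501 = 93380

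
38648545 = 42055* 919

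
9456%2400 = 2256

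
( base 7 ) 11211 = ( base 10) 2850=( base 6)21110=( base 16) b22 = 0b101100100010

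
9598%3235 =3128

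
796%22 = 4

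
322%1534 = 322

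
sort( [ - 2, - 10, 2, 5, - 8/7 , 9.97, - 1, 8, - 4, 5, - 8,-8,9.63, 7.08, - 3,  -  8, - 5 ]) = [-10, - 8, - 8 , - 8,-5,-4, - 3,- 2, - 8/7, - 1, 2, 5, 5,7.08, 8, 9.63, 9.97 ]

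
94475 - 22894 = 71581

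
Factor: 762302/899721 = 2^1*3^( - 3)*47^( - 1)*563^1 * 677^1*709^ ( - 1) 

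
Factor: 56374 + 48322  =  2^3*23^1*569^1 = 104696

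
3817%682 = 407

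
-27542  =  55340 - 82882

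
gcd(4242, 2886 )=6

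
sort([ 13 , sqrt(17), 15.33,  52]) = [sqrt( 17 ), 13,  15.33,52 ]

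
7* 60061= 420427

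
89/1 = 89= 89.00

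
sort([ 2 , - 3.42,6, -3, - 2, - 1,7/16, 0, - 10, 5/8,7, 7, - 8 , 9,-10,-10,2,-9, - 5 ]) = [ - 10, - 10, - 10, - 9,-8, - 5,-3.42,-3,-2,  -  1,0, 7/16, 5/8, 2, 2 , 6,  7,7, 9]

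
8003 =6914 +1089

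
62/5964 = 31/2982 = 0.01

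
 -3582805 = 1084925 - 4667730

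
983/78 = 983/78 = 12.60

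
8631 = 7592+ 1039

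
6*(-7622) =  - 45732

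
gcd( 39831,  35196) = 3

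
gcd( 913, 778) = 1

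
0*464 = 0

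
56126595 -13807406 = 42319189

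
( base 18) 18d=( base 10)481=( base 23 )kl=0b111100001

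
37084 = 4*9271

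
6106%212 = 170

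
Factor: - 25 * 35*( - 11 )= 9625 =5^3*7^1* 11^1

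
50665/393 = 50665/393 = 128.92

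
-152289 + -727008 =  -879297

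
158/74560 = 79/37280 = 0.00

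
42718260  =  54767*780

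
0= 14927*0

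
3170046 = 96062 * 33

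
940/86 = 10 + 40/43 = 10.93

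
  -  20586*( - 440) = 9057840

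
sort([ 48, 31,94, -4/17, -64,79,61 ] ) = [ - 64, - 4/17, 31,48,61 , 79,94 ]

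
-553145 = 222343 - 775488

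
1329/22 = 60 + 9/22 =60.41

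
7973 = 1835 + 6138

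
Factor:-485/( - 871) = 5^1*13^( - 1 )*67^(-1) * 97^1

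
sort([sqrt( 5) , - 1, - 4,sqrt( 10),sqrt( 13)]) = [  -  4, - 1,sqrt(5 ), sqrt(10 ), sqrt (13 )]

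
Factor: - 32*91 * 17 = -2^5*7^1*13^1*17^1  =  -49504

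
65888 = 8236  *8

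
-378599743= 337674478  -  716274221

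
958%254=196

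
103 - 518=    - 415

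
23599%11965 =11634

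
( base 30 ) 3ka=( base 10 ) 3310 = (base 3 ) 11112121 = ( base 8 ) 6356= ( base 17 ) B7C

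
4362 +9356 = 13718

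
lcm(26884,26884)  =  26884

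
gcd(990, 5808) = 66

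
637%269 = 99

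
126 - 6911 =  - 6785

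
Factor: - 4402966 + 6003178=1600212 = 2^2*3^1*133351^1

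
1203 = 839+364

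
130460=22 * 5930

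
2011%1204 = 807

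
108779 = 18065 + 90714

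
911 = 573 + 338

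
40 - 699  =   - 659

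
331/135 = 2  +  61/135=2.45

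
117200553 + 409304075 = 526504628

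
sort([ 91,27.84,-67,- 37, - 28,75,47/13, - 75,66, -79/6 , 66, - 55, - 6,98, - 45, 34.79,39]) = [-75, - 67,-55,-45, - 37, - 28, - 79/6 ,-6,47/13 , 27.84,34.79,39,  66,66,75,91,98 ] 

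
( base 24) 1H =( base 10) 41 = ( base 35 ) 16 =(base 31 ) 1A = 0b101001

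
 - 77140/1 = -77140 = - 77140.00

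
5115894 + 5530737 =10646631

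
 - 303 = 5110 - 5413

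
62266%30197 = 1872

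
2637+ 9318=11955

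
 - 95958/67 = - 1433 + 53/67 =- 1432.21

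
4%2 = 0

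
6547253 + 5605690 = 12152943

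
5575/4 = 1393 + 3/4 = 1393.75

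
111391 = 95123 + 16268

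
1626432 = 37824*43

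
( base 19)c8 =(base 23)A6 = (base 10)236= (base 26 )92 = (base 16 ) ec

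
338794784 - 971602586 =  - 632807802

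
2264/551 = 2264/551=4.11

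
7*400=2800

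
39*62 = 2418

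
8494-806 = 7688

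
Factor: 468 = 2^2  *3^2 * 13^1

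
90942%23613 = 20103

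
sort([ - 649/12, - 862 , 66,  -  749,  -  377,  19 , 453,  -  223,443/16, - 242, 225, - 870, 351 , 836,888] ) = [  -  870, - 862, - 749, - 377 ,-242, - 223, - 649/12,19, 443/16 , 66,225 , 351,453, 836 , 888] 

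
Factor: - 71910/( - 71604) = 2^ ( - 1 )  *  3^(- 2)*5^1*13^( - 1 ) * 47^1 = 235/234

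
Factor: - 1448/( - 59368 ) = 41^( - 1 ) = 1/41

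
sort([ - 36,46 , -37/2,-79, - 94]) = [-94, - 79 ,-36,-37/2,46]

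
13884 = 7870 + 6014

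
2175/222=725/74 = 9.80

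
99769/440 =226 +329/440 = 226.75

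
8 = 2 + 6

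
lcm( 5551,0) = 0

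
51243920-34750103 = 16493817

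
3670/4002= 1835/2001 = 0.92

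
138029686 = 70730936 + 67298750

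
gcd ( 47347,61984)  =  1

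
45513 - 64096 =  - 18583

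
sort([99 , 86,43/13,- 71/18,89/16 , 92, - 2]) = [ - 71/18,  -  2,  43/13,89/16,86, 92,99 ] 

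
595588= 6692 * 89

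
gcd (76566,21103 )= 1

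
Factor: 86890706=2^1*7^1 *17^1* 31^1*11777^1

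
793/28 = 793/28 = 28.32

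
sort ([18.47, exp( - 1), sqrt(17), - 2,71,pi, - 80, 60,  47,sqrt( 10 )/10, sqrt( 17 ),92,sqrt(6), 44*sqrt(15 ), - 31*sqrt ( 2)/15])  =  [ - 80, - 31*sqrt (2) /15, - 2, sqrt(10)/10,exp( - 1),sqrt(6),pi,sqrt( 17 ),sqrt( 17) , 18.47, 47,60,71,92  ,  44*sqrt(15 )] 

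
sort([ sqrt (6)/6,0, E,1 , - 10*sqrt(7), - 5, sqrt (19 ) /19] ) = [ -10* sqrt( 7 ),-5,0 , sqrt( 19)/19 , sqrt( 6 ) /6 , 1, E ]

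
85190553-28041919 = 57148634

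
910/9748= 455/4874  =  0.09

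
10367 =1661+8706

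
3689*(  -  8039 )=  - 29655871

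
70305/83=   70305/83 =847.05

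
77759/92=845 + 19/92 = 845.21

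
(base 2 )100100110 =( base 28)ae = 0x126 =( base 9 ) 356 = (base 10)294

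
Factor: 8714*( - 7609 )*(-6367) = 422162827142 = 2^1 * 7^1 * 1087^1*4357^1*6367^1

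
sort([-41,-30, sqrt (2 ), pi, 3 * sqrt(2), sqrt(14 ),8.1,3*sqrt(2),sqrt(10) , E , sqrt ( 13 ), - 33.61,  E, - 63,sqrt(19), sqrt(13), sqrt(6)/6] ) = [ - 63, - 41, - 33.61, - 30, sqrt (6) /6, sqrt(2 ), E,E , pi, sqrt( 10 ) , sqrt(13 ),  sqrt(13), sqrt (14),  3*sqrt(2),3*sqrt( 2 ), sqrt ( 19 ),  8.1] 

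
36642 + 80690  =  117332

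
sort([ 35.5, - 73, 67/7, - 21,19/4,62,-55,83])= [ - 73, - 55,-21,19/4,  67/7,35.5,62,83 ] 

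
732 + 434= 1166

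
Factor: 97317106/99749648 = 48658553/49874824  =  2^( - 3)*59^( - 1 ) * 105667^( - 1 )*48658553^1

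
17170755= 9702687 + 7468068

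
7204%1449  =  1408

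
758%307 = 144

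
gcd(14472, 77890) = 2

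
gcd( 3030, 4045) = 5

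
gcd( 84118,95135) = 1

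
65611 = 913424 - 847813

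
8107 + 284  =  8391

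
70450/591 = 119+ 121/591= 119.20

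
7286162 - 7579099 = -292937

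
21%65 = 21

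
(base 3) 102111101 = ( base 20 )10J0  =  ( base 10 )8380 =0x20BC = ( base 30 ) 99a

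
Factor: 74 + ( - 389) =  - 3^2*5^1*7^1 = - 315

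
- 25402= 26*( - 977)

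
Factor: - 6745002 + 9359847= 3^1*5^1*47^1*3709^1 = 2614845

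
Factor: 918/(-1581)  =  -18/31 = - 2^1*3^2*31^( - 1)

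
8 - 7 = 1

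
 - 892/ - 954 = 446/477 = 0.94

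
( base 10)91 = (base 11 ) 83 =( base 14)67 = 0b1011011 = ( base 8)133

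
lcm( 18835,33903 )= 169515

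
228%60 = 48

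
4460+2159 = 6619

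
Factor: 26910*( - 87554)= - 2356078140  =  -2^2*3^2*5^1*13^1*23^1*43777^1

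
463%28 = 15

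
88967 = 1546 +87421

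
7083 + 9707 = 16790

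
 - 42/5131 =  - 6/733 = - 0.01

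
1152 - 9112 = -7960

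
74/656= 37/328= 0.11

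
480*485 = 232800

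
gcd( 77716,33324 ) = 4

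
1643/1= 1643 = 1643.00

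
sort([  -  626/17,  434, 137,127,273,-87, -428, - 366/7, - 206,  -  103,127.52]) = [-428,- 206,-103, - 87,- 366/7, - 626/17, 127 , 127.52, 137,273,434]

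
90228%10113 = 9324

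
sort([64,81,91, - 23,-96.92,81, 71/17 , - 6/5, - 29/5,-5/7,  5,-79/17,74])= [ - 96.92, - 23, - 29/5, - 79/17, - 6/5,-5/7,71/17,5,64 , 74, 81,81, 91]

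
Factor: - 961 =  - 31^2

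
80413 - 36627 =43786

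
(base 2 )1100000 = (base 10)96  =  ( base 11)88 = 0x60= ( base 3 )10120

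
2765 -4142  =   - 1377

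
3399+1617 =5016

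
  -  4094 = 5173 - 9267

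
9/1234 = 9/1234 = 0.01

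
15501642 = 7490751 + 8010891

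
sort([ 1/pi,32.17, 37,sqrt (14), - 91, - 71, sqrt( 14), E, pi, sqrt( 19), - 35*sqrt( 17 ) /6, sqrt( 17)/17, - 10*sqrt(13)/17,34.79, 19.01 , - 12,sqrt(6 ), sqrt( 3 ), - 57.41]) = [ - 91,-71,-57.41,-35*sqrt (17)/6, - 12, - 10*sqrt(13 )/17, sqrt( 17)/17,  1/pi,sqrt (3),  sqrt( 6 ), E,pi, sqrt(14), sqrt(14), sqrt( 19 ), 19.01,32.17 , 34.79,37 ]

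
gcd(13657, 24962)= 7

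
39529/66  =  39529/66 = 598.92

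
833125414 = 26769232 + 806356182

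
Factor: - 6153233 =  - 6153233^1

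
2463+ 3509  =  5972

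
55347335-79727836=  -  24380501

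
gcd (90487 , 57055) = 1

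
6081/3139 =1  +  2942/3139 = 1.94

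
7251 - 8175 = -924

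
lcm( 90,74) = 3330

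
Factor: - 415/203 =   -  5^1 * 7^( - 1)*29^( - 1)*83^1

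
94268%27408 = 12044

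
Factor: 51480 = 2^3*3^2*5^1*11^1 * 13^1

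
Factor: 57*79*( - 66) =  - 297198 = - 2^1*3^2  *  11^1 * 19^1*79^1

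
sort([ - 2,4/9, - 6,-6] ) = [-6, - 6, - 2,4/9]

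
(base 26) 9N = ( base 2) 100000001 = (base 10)257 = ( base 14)145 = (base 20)CH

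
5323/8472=5323/8472 = 0.63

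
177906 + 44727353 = 44905259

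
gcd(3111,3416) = 61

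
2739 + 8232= 10971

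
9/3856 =9/3856=0.00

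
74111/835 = 74111/835 = 88.76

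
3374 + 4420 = 7794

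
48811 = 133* 367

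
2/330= 1/165 = 0.01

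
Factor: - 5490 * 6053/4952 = -2^( - 2 )*3^2 * 5^1*61^1 * 619^( - 1) * 6053^1 = - 16615485/2476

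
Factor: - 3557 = - 3557^1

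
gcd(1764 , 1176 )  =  588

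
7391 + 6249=13640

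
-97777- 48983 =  - 146760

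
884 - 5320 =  - 4436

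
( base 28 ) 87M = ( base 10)6490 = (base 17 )157d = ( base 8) 14532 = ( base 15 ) 1dca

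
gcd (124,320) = 4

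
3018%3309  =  3018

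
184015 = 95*1937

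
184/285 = 184/285 = 0.65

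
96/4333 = 96/4333 = 0.02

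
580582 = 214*2713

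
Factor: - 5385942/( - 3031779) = 2^1*3^1 * 37^1*283^(-1)*3571^( - 1)*8087^1 = 1795314/1010593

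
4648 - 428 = 4220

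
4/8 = 1/2 = 0.50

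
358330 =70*5119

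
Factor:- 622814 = -2^1*311407^1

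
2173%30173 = 2173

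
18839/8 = 2354 + 7/8 = 2354.88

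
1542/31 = 1542/31  =  49.74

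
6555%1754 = 1293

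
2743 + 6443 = 9186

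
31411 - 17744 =13667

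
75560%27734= 20092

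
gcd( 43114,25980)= 2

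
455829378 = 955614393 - 499785015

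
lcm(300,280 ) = 4200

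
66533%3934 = 3589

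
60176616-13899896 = 46276720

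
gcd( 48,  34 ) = 2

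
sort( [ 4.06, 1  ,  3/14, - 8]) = [ - 8,3/14 , 1, 4.06]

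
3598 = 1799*2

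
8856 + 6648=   15504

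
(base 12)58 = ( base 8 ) 104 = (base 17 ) 40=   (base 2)1000100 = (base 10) 68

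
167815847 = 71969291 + 95846556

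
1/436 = 1/436 = 0.00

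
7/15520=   7/15520= 0.00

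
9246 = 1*9246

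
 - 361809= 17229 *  ( - 21)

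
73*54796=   4000108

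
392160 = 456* 860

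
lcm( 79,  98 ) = 7742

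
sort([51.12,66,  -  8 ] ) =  [ - 8,51.12, 66] 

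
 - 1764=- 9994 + 8230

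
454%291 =163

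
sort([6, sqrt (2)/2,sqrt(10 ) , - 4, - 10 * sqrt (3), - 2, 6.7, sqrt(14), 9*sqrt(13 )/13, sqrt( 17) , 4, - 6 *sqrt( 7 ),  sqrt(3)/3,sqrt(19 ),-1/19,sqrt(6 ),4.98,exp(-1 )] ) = [-10*sqrt (3 ), - 6 * sqrt( 7), - 4, - 2, - 1/19, exp( - 1 ),sqrt(3)/3, sqrt( 2)/2, sqrt( 6 ), 9*sqrt(13) /13, sqrt( 10), sqrt( 14),4, sqrt(17 ),sqrt( 19), 4.98, 6, 6.7]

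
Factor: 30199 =13^1*23^1*101^1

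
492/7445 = 492/7445=0.07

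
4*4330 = 17320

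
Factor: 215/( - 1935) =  - 1/9 = -3^( - 2)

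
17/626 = 17/626 =0.03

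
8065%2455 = 700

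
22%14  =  8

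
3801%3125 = 676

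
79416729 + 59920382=139337111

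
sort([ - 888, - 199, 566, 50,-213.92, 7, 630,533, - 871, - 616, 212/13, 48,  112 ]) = [ -888, - 871, - 616,-213.92, - 199,7, 212/13, 48,50 , 112, 533, 566,630 ] 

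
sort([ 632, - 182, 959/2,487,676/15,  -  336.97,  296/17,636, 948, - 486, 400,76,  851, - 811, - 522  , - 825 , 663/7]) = [ - 825,-811, - 522 , - 486, - 336.97, - 182, 296/17,676/15,76, 663/7, 400, 959/2,487, 632,636,851 , 948]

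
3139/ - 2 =  -  3139/2 = -1569.50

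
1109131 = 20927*53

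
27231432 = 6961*3912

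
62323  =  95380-33057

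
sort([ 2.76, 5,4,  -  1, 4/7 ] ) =[ - 1,4/7,2.76,4 , 5]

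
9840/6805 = 1968/1361 = 1.45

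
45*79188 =3563460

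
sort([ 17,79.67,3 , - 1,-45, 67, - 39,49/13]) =[ - 45,-39, - 1, 3 , 49/13, 17,67, 79.67] 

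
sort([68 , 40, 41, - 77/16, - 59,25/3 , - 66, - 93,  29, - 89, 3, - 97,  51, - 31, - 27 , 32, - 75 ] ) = [ - 97, - 93, - 89, - 75, - 66,-59, - 31 , - 27, - 77/16,3,  25/3 , 29 , 32 , 40, 41, 51 , 68]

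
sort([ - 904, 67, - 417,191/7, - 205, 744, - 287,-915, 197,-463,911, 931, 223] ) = [ - 915, - 904, - 463, -417  ,-287,- 205, 191/7,67, 197,223,  744 , 911, 931]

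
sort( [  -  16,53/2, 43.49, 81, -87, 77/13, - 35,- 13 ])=[ - 87, - 35,- 16,  -  13,77/13 , 53/2, 43.49,81] 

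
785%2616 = 785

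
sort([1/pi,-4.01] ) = [ - 4.01,1/pi ]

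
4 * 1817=7268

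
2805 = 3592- 787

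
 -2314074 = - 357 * 6482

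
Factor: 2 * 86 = 2^2*43^1 = 172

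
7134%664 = 494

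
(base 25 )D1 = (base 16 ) 146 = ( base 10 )326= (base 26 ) CE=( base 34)9k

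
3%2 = 1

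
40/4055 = 8/811 = 0.01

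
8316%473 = 275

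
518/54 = 9+16/27 = 9.59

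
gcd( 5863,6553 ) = 1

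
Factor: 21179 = 21179^1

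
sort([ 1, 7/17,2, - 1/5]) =[-1/5, 7/17,1,2] 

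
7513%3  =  1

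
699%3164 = 699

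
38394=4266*9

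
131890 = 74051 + 57839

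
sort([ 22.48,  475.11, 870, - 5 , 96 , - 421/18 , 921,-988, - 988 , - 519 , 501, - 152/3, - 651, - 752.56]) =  [ - 988 , - 988, - 752.56 , - 651, - 519 ,-152/3, - 421/18 ,-5, 22.48,96, 475.11, 501,  870, 921 ] 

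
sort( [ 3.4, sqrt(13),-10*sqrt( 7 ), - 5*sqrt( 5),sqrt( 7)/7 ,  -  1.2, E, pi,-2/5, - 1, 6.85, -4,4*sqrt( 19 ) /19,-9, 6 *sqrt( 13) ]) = [ - 10*sqrt (7),-5*sqrt( 5), - 9, - 4, - 1.2,  -  1, - 2/5, sqrt( 7)/7, 4*sqrt ( 19)/19, E, pi,3.4, sqrt ( 13 ), 6.85, 6 * sqrt(13) ] 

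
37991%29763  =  8228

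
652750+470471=1123221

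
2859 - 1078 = 1781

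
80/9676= 20/2419 = 0.01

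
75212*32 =2406784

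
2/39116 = 1/19558 = 0.00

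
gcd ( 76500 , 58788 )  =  36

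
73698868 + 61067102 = 134765970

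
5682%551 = 172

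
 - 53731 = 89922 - 143653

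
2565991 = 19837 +2546154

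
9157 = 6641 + 2516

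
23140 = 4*5785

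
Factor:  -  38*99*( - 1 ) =2^1*3^2*11^1*19^1= 3762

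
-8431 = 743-9174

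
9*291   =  2619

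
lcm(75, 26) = 1950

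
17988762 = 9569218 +8419544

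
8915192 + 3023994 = 11939186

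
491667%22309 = 869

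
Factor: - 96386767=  - 23^1 * 4190729^1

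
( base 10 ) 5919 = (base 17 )1383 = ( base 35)4t4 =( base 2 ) 1011100011111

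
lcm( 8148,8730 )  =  122220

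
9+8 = 17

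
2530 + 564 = 3094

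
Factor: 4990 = 2^1* 5^1*499^1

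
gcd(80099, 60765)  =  1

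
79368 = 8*9921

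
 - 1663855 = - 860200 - 803655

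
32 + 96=128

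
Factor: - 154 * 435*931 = - 2^1 * 3^1 *5^1*7^3*11^1* 19^1*29^1 = -  62367690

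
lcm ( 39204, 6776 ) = 548856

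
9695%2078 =1383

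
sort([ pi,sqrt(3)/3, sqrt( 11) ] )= [sqrt( 3)/3,pi,sqrt( 11 ) ]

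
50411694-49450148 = 961546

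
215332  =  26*8282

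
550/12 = 45 + 5/6 = 45.83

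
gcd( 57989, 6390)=1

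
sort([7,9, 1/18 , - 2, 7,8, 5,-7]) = [ - 7, - 2,1/18, 5 , 7 , 7,8, 9]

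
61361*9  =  552249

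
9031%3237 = 2557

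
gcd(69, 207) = 69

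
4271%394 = 331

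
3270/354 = 545/59 = 9.24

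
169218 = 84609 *2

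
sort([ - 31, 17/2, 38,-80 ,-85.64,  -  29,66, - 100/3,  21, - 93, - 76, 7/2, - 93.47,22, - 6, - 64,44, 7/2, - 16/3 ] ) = [-93.47, - 93 ,-85.64, - 80, - 76, - 64,-100/3,-31, - 29, - 6, - 16/3,7/2,7/2,17/2,21, 22, 38,44,  66]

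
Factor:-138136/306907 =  - 248/551= - 2^3 * 19^(-1 )*29^( - 1)*31^1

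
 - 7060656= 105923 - 7166579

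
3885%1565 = 755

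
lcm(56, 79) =4424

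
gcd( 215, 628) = 1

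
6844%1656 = 220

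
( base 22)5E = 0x7C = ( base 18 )6G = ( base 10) 124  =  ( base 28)4C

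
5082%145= 7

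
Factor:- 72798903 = - 3^2*29^1*41^1*6803^1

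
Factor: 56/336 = 1/6 = 2^( - 1 )*3^( - 1)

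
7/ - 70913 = -1 + 70906/70913 = - 0.00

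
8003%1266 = 407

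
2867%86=29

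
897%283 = 48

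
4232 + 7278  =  11510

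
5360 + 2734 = 8094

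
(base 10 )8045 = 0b1111101101101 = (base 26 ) BNB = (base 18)16eh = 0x1f6d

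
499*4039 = 2015461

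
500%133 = 101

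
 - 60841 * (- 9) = 547569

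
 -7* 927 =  - 6489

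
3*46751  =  140253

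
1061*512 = 543232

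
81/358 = 81/358 = 0.23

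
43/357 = 43/357 = 0.12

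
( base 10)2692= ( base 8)5204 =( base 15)be7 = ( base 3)10200201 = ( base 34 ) 2b6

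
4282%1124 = 910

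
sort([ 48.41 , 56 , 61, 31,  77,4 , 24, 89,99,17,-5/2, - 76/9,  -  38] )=[  -  38, - 76/9, - 5/2,  4,17,  24,31, 48.41, 56,  61,  77, 89, 99]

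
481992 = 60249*8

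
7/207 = 7/207 = 0.03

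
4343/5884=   4343/5884  =  0.74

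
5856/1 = 5856  =  5856.00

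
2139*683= 1460937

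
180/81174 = 30/13529 = 0.00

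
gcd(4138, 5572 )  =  2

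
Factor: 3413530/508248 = 1706765/254124 = 2^( - 2)*3^( -3 )*5^1*13^( - 1 )*179^1*181^( - 1 ) * 1907^1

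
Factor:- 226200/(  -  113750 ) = 2^2* 3^1*5^(-2)*7^(-1)*29^1 = 348/175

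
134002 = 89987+44015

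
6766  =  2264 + 4502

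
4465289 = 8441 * 529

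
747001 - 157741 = 589260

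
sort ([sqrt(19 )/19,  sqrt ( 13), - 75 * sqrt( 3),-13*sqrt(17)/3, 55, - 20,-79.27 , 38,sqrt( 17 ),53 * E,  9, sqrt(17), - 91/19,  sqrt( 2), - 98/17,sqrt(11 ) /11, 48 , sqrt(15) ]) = [ - 75*sqrt(  3 ), - 79.27,- 20, - 13* sqrt(17 ) /3, - 98/17 ,-91/19, sqrt(19)/19 , sqrt( 11 ) /11, sqrt ( 2),sqrt( 13 ), sqrt(15 ), sqrt( 17), sqrt(17 ), 9,38, 48,55,53*E ] 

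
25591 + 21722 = 47313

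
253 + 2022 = 2275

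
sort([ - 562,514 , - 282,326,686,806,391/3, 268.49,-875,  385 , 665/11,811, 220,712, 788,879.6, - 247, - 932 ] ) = [ - 932,-875,  -  562,-282, - 247,665/11, 391/3,220,268.49, 326,385,514, 686,712, 788, 806,  811, 879.6]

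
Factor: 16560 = 2^4*3^2 * 5^1*23^1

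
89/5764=89/5764 =0.02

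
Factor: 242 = 2^1 * 11^2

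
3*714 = 2142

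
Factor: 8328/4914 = 1388/819 = 2^2*3^( - 2)*7^( - 1 )*13^( - 1 )*347^1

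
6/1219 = 6/1219 = 0.00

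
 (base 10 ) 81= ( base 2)1010001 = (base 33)2F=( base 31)2j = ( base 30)2l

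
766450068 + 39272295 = 805722363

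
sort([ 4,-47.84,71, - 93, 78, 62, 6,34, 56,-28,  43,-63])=[-93,  -  63, - 47.84, - 28, 4, 6  ,  34,43,56, 62, 71,  78 ]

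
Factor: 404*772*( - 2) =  - 2^5*101^1*193^1  =  -623776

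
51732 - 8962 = 42770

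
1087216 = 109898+977318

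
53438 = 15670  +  37768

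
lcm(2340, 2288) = 102960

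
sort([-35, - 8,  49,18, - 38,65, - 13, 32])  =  [ - 38, - 35,-13 , - 8,18,32,49, 65 ] 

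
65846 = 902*73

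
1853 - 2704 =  -851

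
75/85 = 15/17 = 0.88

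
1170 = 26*45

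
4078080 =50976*80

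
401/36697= 401/36697 =0.01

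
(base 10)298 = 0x12a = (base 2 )100101010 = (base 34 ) 8q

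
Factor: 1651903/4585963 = 11^1*197^( - 1) * 263^1 * 571^1*23279^( - 1)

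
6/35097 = 2/11699 = 0.00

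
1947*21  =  40887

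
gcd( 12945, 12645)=15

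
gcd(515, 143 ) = 1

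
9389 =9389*1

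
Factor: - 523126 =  -2^1*261563^1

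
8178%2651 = 225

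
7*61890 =433230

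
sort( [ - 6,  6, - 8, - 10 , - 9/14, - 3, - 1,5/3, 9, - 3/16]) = [ - 10, - 8, - 6, - 3, - 1, - 9/14, - 3/16,5/3,6, 9]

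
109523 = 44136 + 65387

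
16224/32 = 507 = 507.00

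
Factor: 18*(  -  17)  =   - 306 = - 2^1 * 3^2*17^1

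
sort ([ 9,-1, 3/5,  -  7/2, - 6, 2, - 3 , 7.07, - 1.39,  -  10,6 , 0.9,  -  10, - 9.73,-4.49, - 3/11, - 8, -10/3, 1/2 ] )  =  [ - 10, - 10,-9.73, - 8, - 6,-4.49, - 7/2, - 10/3, - 3, -1.39, - 1,-3/11, 1/2, 3/5,0.9,2,  6, 7.07, 9 ]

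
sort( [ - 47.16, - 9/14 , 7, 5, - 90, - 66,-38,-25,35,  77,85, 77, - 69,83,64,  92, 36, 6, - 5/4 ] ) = [ - 90, - 69, - 66, - 47.16 , - 38,-25, - 5/4, - 9/14,5,6,7,35,36,64 , 77,77,83,85 , 92 ] 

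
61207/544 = 61207/544= 112.51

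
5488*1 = 5488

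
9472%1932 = 1744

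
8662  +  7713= 16375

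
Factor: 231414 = 2^1*3^1 * 38569^1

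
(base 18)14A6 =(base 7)30216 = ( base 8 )16222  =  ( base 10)7314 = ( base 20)i5e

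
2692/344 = 673/86 = 7.83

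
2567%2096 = 471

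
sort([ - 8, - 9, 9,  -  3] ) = [  -  9  , - 8,  -  3 , 9]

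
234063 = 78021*3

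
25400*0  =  0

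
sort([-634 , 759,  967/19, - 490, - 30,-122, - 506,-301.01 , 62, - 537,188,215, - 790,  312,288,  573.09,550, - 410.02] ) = [ -790, - 634, - 537, - 506 , - 490, - 410.02,  -  301.01, - 122,-30, 967/19,  62,188, 215,  288, 312, 550,  573.09 , 759]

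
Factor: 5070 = 2^1*3^1 * 5^1*13^2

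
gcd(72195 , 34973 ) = 1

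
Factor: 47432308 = 2^2*7^1*11^1*154001^1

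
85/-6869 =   -  1 + 6784/6869 = - 0.01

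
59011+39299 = 98310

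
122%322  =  122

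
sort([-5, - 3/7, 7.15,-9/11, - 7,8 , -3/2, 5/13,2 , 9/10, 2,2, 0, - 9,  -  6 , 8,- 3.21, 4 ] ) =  [ - 9 , - 7, - 6, - 5, - 3.21,  -  3/2, - 9/11 ,- 3/7,0 , 5/13,  9/10, 2,2,2,4,7.15,8 , 8]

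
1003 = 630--373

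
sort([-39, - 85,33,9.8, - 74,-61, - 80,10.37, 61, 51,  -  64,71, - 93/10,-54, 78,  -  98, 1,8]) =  [ - 98, - 85, - 80, - 74, - 64, - 61, - 54, - 39, - 93/10 , 1, 8, 9.8, 10.37 , 33,51 , 61, 71 , 78]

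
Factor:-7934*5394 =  - 2^2*3^1*29^1 *31^1 * 3967^1 = -  42795996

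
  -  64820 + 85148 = 20328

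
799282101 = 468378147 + 330903954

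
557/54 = 10 + 17/54 = 10.31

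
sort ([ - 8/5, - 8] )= [ - 8,-8/5] 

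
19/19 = 1 = 1.00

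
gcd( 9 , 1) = 1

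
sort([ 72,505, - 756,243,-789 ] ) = [  -  789, - 756, 72, 243, 505]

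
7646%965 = 891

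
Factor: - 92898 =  - 2^1 * 3^2*13^1 * 397^1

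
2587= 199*13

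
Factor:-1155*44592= - 2^4*3^2*5^1*7^1*11^1*929^1=- 51503760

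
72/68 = 1 + 1/17 = 1.06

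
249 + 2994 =3243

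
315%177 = 138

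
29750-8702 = 21048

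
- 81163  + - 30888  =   - 112051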